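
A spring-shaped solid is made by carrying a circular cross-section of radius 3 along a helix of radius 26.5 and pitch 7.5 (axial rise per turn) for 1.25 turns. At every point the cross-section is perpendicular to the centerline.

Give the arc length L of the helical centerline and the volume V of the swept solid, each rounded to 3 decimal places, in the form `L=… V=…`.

2πR = 2π·26.5 = 166.504411
per-turn = √(166.504411² + 7.5²) = √(27723.7188 + 56.25) = √27779.9688 = 166.673239
L = 1.25 × 166.673239 = 208.341549
V = π·3² × L = 28.274334 × 208.341549 = 5890.718528

L=208.342 V=5890.719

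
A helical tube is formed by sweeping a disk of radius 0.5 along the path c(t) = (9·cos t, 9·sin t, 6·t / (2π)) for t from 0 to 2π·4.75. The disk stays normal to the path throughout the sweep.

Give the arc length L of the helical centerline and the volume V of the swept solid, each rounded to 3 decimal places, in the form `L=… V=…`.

L=270.114 V=212.147

2πR = 2π·9 = 56.548668
per-turn = √(56.548668² + 6²) = √(3197.7518 + 36) = √3233.7518 = 56.866087
L = 4.75 × 56.866087 = 270.113912
V = π·0.5² × L = 0.785398 × 270.113912 = 212.146971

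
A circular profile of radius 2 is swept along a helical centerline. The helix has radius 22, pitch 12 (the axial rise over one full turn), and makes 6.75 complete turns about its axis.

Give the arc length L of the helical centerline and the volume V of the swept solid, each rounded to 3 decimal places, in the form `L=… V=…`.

L=936.562 V=11769.189

2πR = 2π·22 = 138.230077
per-turn = √(138.230077² + 12²) = √(19107.5541 + 144) = √19251.5541 = 138.749970
L = 6.75 × 138.749970 = 936.562296
V = π·2² × L = 12.566371 × 936.562296 = 11769.188917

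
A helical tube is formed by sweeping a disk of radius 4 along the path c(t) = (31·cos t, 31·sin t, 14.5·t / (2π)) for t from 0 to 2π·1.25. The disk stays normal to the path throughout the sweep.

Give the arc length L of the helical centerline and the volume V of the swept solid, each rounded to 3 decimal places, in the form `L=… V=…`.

2πR = 2π·31 = 194.778745
per-turn = √(194.778745² + 14.5²) = √(37938.7593 + 210.25) = √38149.0093 = 195.317714
L = 1.25 × 195.317714 = 244.147142
V = π·4² × L = 50.265482 × 244.147142 = 12272.173895

L=244.147 V=12272.174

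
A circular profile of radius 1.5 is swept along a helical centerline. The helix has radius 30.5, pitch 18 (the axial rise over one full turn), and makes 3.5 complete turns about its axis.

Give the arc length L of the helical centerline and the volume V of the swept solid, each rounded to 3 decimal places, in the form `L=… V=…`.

2πR = 2π·30.5 = 191.637152
per-turn = √(191.637152² + 18²) = √(36724.7980 + 324) = √37048.7980 = 192.480643
L = 3.5 × 192.480643 = 673.682251
V = π·1.5² × L = 7.068583 × 673.682251 = 4761.979223

L=673.682 V=4761.979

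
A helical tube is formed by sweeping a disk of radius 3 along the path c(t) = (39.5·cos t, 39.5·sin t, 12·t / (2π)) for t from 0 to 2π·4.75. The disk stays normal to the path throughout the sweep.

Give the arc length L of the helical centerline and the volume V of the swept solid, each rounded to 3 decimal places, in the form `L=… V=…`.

L=1180.260 V=33371.061

2πR = 2π·39.5 = 248.185820
per-turn = √(248.185820² + 12²) = √(61596.2011 + 144) = √61740.2011 = 248.475755
L = 4.75 × 248.475755 = 1180.259839
V = π·3² × L = 28.274334 × 1180.259839 = 33371.060744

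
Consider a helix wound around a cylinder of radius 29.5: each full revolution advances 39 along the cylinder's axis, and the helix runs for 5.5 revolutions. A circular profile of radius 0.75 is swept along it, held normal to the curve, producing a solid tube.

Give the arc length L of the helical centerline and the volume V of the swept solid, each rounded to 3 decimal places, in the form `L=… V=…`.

2πR = 2π·29.5 = 185.353967
per-turn = √(185.353967² + 39²) = √(34356.0929 + 1521) = √35877.0929 = 189.412494
L = 5.5 × 189.412494 = 1041.768718
V = π·0.75² × L = 1.767146 × 1041.768718 = 1840.957284

L=1041.769 V=1840.957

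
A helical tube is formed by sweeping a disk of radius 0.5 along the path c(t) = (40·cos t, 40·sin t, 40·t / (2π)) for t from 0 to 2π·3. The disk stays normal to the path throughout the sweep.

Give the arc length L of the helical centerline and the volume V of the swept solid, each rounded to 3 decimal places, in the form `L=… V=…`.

L=763.472 V=599.629

2πR = 2π·40 = 251.327412
per-turn = √(251.327412² + 40²) = √(63165.4682 + 1600) = √64765.4682 = 254.490605
L = 3 × 254.490605 = 763.471816
V = π·0.5² × L = 0.785398 × 763.471816 = 599.629362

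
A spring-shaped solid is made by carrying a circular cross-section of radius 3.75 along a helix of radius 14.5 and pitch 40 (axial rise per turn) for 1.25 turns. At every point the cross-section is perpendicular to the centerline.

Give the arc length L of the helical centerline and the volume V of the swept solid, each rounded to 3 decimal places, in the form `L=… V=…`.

L=124.376 V=5494.743

2πR = 2π·14.5 = 91.106187
per-turn = √(91.106187² + 40²) = √(8300.3373 + 1600) = √9900.3373 = 99.500439
L = 1.25 × 99.500439 = 124.375548
V = π·3.75² × L = 44.178647 × 124.375548 = 5494.743409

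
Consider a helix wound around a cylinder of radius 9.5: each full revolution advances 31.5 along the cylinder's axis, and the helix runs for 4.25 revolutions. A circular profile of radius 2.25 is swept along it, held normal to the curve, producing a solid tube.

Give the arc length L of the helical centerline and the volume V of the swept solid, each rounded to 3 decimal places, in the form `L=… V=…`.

L=286.841 V=4562.013

2πR = 2π·9.5 = 59.690260
per-turn = √(59.690260² + 31.5²) = √(3562.9272 + 992.25) = √4555.1772 = 67.492053
L = 4.25 × 67.492053 = 286.841224
V = π·2.25² × L = 15.904313 × 286.841224 = 4562.012558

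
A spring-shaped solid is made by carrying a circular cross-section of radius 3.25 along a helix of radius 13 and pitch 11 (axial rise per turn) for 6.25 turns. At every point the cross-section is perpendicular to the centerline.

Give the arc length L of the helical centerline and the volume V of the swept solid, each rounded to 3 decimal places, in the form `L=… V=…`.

L=515.117 V=17093.174

2πR = 2π·13 = 81.681409
per-turn = √(81.681409² + 11²) = √(6671.8526 + 121) = √6792.8526 = 82.418763
L = 6.25 × 82.418763 = 515.117272
V = π·3.25² × L = 33.183072 × 515.117272 = 17093.173727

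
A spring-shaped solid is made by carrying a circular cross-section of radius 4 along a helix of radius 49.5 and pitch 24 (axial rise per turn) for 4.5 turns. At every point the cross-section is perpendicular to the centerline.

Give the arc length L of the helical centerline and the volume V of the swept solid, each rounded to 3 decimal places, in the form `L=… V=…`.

2πR = 2π·49.5 = 311.017673
per-turn = √(311.017673² + 24²) = √(96731.9927 + 576) = √97307.9927 = 311.942291
L = 4.5 × 311.942291 = 1403.740308
V = π·4² × L = 50.265482 × 1403.740308 = 70559.683837

L=1403.740 V=70559.684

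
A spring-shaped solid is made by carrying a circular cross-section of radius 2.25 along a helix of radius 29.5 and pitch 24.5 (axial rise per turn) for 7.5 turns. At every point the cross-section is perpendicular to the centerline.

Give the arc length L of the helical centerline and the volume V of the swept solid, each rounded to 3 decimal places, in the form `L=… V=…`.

L=1402.246 V=22301.762

2πR = 2π·29.5 = 185.353967
per-turn = √(185.353967² + 24.5²) = √(34356.0929 + 600.25) = √34956.3429 = 186.966154
L = 7.5 × 186.966154 = 1402.246159
V = π·2.25² × L = 15.904313 × 1402.246159 = 22301.761541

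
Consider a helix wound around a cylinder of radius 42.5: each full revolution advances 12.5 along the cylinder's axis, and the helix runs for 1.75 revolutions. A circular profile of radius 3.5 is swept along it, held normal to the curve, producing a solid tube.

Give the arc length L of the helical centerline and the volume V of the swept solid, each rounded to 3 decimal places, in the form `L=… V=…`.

L=467.824 V=18003.963

2πR = 2π·42.5 = 267.035376
per-turn = √(267.035376² + 12.5²) = √(71307.8918 + 156.25) = √71464.1418 = 267.327780
L = 1.75 × 267.327780 = 467.823614
V = π·3.5² × L = 38.484510 × 467.823614 = 18003.962572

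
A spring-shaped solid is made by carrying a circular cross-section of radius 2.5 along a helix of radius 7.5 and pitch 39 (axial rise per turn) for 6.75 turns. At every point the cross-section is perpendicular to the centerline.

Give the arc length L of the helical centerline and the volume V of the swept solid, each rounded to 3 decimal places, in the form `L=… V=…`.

L=412.892 V=8107.107

2πR = 2π·7.5 = 47.123890
per-turn = √(47.123890² + 39²) = √(2220.6610 + 1521) = √3741.6610 = 61.169118
L = 6.75 × 61.169118 = 412.891546
V = π·2.5² × L = 19.634954 × 412.891546 = 8107.106550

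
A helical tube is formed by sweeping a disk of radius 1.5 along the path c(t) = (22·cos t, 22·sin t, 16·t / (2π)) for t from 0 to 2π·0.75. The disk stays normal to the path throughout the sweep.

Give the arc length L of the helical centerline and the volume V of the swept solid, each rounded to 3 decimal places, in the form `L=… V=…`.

L=104.365 V=737.711

2πR = 2π·22 = 138.230077
per-turn = √(138.230077² + 16²) = √(19107.5541 + 256) = √19363.5541 = 139.152988
L = 0.75 × 139.152988 = 104.364741
V = π·1.5² × L = 7.068583 × 104.364741 = 737.710884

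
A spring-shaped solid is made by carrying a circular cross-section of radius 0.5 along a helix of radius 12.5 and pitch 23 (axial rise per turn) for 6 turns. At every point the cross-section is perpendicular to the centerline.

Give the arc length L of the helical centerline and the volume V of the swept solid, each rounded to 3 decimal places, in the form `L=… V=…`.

2πR = 2π·12.5 = 78.539816
per-turn = √(78.539816² + 23²) = √(6168.5028 + 529) = √6697.5028 = 81.838272
L = 6 × 81.838272 = 491.029632
V = π·0.5² × L = 0.785398 × 491.029632 = 385.653771

L=491.030 V=385.654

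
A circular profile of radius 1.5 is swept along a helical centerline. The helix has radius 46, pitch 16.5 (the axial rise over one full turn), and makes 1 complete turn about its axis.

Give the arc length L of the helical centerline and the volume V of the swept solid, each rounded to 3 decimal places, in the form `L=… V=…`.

L=289.497 V=2046.335

2πR = 2π·46 = 289.026524
per-turn = √(289.026524² + 16.5²) = √(83536.3317 + 272.25) = √83808.5817 = 289.497119
L = 1 × 289.497119 = 289.497119
V = π·1.5² × L = 7.068583 × 289.497119 = 2046.334547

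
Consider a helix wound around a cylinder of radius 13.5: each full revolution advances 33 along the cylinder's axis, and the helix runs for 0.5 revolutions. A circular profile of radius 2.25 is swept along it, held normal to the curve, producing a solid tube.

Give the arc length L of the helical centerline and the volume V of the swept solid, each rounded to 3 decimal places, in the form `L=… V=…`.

L=45.508 V=723.775

2πR = 2π·13.5 = 84.823002
per-turn = √(84.823002² + 33²) = √(7194.9416 + 1089) = √8283.9416 = 91.016161
L = 0.5 × 91.016161 = 45.508081
V = π·2.25² × L = 15.904313 × 45.508081 = 723.774750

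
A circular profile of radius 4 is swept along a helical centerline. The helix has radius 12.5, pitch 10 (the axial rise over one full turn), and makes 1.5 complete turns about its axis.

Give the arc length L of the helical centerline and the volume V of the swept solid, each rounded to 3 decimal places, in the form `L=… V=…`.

2πR = 2π·12.5 = 78.539816
per-turn = √(78.539816² + 10²) = √(6168.5028 + 100) = √6268.5028 = 79.173877
L = 1.5 × 79.173877 = 118.760815
V = π·4² × L = 50.265482 × 118.760815 = 5969.569665

L=118.761 V=5969.570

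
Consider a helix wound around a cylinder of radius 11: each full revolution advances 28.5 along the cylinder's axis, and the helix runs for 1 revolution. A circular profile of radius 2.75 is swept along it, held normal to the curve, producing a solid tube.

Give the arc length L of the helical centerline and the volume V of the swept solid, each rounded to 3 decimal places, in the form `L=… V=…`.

2πR = 2π·11 = 69.115038
per-turn = √(69.115038² + 28.5²) = √(4776.8885 + 812.25) = √5589.1385 = 74.760541
L = 1 × 74.760541 = 74.760541
V = π·2.75² × L = 23.758294 × 74.760541 = 1776.182952

L=74.761 V=1776.183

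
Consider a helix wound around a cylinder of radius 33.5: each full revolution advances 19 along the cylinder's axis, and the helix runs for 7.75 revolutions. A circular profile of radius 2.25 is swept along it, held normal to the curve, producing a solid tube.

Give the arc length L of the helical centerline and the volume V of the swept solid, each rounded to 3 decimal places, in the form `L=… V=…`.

2πR = 2π·33.5 = 210.486708
per-turn = √(210.486708² + 19²) = √(44304.6542 + 361) = √44665.6542 = 211.342504
L = 7.75 × 211.342504 = 1637.904409
V = π·2.25² × L = 15.904313 × 1637.904409 = 26049.744070

L=1637.904 V=26049.744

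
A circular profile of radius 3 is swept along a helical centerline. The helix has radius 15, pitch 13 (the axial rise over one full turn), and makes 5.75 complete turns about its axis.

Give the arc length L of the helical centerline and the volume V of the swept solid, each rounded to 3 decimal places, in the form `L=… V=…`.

2πR = 2π·15 = 94.247780
per-turn = √(94.247780² + 13²) = √(8882.6440 + 169) = √9051.6440 = 95.140128
L = 5.75 × 95.140128 = 547.055736
V = π·3² × L = 28.274334 × 547.055736 = 15467.636536

L=547.056 V=15467.637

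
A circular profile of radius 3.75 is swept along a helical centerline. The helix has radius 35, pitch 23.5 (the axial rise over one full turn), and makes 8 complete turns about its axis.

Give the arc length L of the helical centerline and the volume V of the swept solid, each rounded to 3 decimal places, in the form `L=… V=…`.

2πR = 2π·35 = 219.911486
per-turn = √(219.911486² + 23.5²) = √(48361.0616 + 552.25) = √48913.3116 = 221.163540
L = 8 × 221.163540 = 1769.308323
V = π·3.75² × L = 44.178647 × 1769.308323 = 78165.647269

L=1769.308 V=78165.647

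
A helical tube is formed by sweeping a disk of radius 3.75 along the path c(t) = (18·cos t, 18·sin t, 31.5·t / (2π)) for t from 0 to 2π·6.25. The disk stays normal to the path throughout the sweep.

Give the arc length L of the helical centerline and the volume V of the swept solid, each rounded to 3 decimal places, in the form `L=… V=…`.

L=733.763 V=32416.667

2πR = 2π·18 = 113.097336
per-turn = √(113.097336² + 31.5²) = √(12791.0073 + 992.25) = √13783.2573 = 117.402118
L = 6.25 × 117.402118 = 733.763237
V = π·3.75² × L = 44.178647 × 733.763237 = 32416.666816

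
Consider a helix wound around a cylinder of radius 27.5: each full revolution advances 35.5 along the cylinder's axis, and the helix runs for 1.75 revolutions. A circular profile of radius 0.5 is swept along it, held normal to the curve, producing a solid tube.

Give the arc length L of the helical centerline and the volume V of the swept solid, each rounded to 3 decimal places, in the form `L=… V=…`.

2πR = 2π·27.5 = 172.787596
per-turn = √(172.787596² + 35.5²) = √(29855.5533 + 1260.25) = √31115.8033 = 176.396721
L = 1.75 × 176.396721 = 308.694262
V = π·0.5² × L = 0.785398 × 308.694262 = 242.447907

L=308.694 V=242.448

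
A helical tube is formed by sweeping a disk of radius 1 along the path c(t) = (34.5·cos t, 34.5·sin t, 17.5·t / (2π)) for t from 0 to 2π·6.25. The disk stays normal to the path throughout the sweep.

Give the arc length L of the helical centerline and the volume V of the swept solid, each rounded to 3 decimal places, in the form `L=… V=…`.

L=1359.220 V=4270.114

2πR = 2π·34.5 = 216.769893
per-turn = √(216.769893² + 17.5²) = √(46989.1866 + 306.25) = √47295.4366 = 217.475140
L = 6.25 × 217.475140 = 1359.219626
V = π·1² × L = 3.141593 × 1359.219626 = 4270.114390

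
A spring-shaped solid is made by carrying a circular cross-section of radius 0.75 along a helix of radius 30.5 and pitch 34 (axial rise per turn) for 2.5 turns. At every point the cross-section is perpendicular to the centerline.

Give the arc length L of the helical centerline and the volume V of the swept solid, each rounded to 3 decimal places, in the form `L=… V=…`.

L=486.575 V=859.849

2πR = 2π·30.5 = 191.637152
per-turn = √(191.637152² + 34²) = √(36724.7980 + 1156) = √37880.7980 = 194.629900
L = 2.5 × 194.629900 = 486.574750
V = π·0.75² × L = 1.767146 × 486.574750 = 859.848559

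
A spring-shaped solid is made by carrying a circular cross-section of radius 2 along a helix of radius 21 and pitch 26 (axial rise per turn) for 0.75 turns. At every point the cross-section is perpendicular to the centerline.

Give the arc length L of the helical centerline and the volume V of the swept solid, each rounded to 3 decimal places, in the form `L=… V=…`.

L=100.863 V=1267.483

2πR = 2π·21 = 131.946891
per-turn = √(131.946891² + 26²) = √(17409.9822 + 676) = √18085.9822 = 134.484134
L = 0.75 × 134.484134 = 100.863100
V = π·2² × L = 12.566371 × 100.863100 = 1267.483097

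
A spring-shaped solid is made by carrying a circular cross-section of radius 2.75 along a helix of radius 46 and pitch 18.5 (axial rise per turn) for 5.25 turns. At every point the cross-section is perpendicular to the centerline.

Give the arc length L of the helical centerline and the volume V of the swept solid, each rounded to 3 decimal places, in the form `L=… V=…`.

2πR = 2π·46 = 289.026524
per-turn = √(289.026524² + 18.5²) = √(83536.3317 + 342.25) = √83878.5817 = 289.617993
L = 5.25 × 289.617993 = 1520.494461
V = π·2.75² × L = 23.758294 × 1520.494461 = 36124.355109

L=1520.494 V=36124.355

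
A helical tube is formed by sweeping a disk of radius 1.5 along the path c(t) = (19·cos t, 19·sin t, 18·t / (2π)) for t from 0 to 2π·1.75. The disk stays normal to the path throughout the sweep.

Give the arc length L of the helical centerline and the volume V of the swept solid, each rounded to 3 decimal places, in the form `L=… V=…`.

2πR = 2π·19 = 119.380521
per-turn = √(119.380521² + 18²) = √(14251.7088 + 324) = √14575.7088 = 120.729900
L = 1.75 × 120.729900 = 211.277325
V = π·1.5² × L = 7.068583 × 211.277325 = 1493.431407

L=211.277 V=1493.431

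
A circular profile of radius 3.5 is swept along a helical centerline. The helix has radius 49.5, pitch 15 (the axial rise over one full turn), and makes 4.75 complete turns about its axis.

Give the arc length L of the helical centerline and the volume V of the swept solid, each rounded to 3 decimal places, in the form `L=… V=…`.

2πR = 2π·49.5 = 311.017673
per-turn = √(311.017673² + 15²) = √(96731.9927 + 225) = √96956.9927 = 311.379178
L = 4.75 × 311.379178 = 1479.051097
V = π·3.5² × L = 38.484510 × 1479.051097 = 56920.556756

L=1479.051 V=56920.557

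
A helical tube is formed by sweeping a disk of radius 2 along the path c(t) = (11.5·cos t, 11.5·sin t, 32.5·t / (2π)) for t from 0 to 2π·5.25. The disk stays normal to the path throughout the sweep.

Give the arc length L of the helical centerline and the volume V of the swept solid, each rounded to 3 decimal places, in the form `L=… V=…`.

L=415.953 V=5227.025

2πR = 2π·11.5 = 72.256631
per-turn = √(72.256631² + 32.5²) = √(5221.0207 + 1056.25) = √6277.2707 = 79.229229
L = 5.25 × 79.229229 = 415.953452
V = π·2² × L = 12.566371 × 415.953452 = 5227.025239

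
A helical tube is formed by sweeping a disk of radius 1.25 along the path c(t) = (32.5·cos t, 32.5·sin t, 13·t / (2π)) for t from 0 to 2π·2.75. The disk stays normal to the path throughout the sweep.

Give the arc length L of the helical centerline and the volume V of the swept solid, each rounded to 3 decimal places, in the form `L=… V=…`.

L=562.696 V=2762.130

2πR = 2π·32.5 = 204.203522
per-turn = √(204.203522² + 13²) = √(41699.0786 + 169) = √41868.0786 = 204.616907
L = 2.75 × 204.616907 = 562.696494
V = π·1.25² × L = 4.908739 × 562.696494 = 2762.129956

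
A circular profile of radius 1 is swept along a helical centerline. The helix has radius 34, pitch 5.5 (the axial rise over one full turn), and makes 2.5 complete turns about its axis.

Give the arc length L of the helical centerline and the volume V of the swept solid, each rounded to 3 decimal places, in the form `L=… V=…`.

2πR = 2π·34 = 213.628300
per-turn = √(213.628300² + 5.5²) = √(45637.0508 + 30.25) = √45667.3008 = 213.699089
L = 2.5 × 213.699089 = 534.247723
V = π·1² × L = 3.141593 × 534.247723 = 1678.388722

L=534.248 V=1678.389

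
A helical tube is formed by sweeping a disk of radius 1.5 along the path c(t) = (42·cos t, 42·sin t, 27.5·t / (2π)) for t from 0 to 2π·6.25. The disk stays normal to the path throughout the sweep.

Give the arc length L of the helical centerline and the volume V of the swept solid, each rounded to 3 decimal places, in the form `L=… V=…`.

2πR = 2π·42 = 263.893783
per-turn = √(263.893783² + 27.5²) = √(69639.9287 + 756.25) = √70396.1787 = 265.322782
L = 6.25 × 265.322782 = 1658.267388
V = π·1.5² × L = 7.068583 × 1658.267388 = 11721.601446

L=1658.267 V=11721.601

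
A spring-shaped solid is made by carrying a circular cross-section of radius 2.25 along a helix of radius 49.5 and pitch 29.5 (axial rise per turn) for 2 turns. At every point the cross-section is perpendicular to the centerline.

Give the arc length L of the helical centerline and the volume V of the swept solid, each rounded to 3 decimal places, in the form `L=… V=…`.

2πR = 2π·49.5 = 311.017673
per-turn = √(311.017673² + 29.5²) = √(96731.9927 + 870.25) = √97602.2427 = 312.413576
L = 2 × 312.413576 = 624.827153
V = π·2.25² × L = 15.904313 × 624.827153 = 9937.446490

L=624.827 V=9937.446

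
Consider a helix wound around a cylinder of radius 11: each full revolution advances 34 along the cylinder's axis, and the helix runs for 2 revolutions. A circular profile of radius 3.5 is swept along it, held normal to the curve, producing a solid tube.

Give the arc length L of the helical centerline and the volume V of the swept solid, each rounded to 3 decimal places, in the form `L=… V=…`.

2πR = 2π·11 = 69.115038
per-turn = √(69.115038² + 34²) = √(4776.8885 + 1156) = √5932.8885 = 77.025246
L = 2 × 77.025246 = 154.050492
V = π·3.5² × L = 38.484510 × 154.050492 = 5928.557705

L=154.050 V=5928.558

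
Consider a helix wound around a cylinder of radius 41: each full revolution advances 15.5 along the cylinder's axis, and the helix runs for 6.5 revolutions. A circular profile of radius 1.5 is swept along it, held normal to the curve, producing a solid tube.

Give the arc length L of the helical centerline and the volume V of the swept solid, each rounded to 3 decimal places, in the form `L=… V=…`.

L=1677.497 V=11857.528

2πR = 2π·41 = 257.610598
per-turn = √(257.610598² + 15.5²) = √(66363.2200 + 240.25) = √66603.4700 = 258.076481
L = 6.5 × 258.076481 = 1677.497126
V = π·1.5² × L = 7.068583 × 1677.497126 = 11857.528456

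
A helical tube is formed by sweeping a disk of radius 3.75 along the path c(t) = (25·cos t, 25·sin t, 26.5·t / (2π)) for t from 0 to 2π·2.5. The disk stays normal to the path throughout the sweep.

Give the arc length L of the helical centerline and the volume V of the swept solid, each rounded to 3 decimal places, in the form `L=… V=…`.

L=398.248 V=17594.067

2πR = 2π·25 = 157.079633
per-turn = √(157.079633² + 26.5²) = √(24674.0110 + 702.25) = √25376.2610 = 159.299281
L = 2.5 × 159.299281 = 398.248203
V = π·3.75² × L = 44.178647 × 398.248203 = 17594.066660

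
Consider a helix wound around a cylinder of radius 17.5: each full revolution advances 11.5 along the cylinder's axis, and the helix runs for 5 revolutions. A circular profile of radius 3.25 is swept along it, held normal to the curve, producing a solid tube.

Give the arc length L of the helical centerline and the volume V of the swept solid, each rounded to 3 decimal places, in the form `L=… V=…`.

2πR = 2π·17.5 = 109.955743
per-turn = √(109.955743² + 11.5²) = √(12090.2654 + 132.25) = √12222.5154 = 110.555486
L = 5 × 110.555486 = 552.777428
V = π·3.25² × L = 33.183072 × 552.777428 = 18342.853413

L=552.777 V=18342.853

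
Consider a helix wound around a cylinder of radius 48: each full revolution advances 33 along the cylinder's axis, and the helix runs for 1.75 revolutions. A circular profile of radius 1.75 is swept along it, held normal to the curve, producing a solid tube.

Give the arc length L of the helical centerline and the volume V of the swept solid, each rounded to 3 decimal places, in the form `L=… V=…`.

2πR = 2π·48 = 301.592895
per-turn = √(301.592895² + 33²) = √(90958.2742 + 1089) = √92047.2742 = 303.392937
L = 1.75 × 303.392937 = 530.937640
V = π·1.75² × L = 9.621128 × 530.937640 = 5108.218726

L=530.938 V=5108.219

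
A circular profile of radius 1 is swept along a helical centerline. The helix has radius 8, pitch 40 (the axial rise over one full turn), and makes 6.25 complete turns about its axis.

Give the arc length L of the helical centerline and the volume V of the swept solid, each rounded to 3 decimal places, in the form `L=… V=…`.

2πR = 2π·8 = 50.265482
per-turn = √(50.265482² + 40²) = √(2526.6187 + 1600) = √4126.6187 = 64.238763
L = 6.25 × 64.238763 = 401.492271
V = π·1² × L = 3.141593 × 401.492271 = 1261.325170

L=401.492 V=1261.325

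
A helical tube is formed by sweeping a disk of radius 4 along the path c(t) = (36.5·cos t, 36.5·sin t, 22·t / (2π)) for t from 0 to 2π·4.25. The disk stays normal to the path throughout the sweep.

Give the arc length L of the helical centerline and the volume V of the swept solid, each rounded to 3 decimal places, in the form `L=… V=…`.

L=979.154 V=49217.625

2πR = 2π·36.5 = 229.336264
per-turn = √(229.336264² + 22²) = √(52595.1219 + 484) = √53079.1219 = 230.389066
L = 4.25 × 230.389066 = 979.153532
V = π·4² × L = 50.265482 × 979.153532 = 49217.624667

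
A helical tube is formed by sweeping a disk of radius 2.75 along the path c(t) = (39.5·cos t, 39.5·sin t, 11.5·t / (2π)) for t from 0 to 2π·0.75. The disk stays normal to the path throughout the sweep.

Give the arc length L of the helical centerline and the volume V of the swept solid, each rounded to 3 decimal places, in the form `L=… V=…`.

L=186.339 V=4427.099

2πR = 2π·39.5 = 248.185820
per-turn = √(248.185820² + 11.5²) = √(61596.2011 + 132.25) = √61728.4511 = 248.452110
L = 0.75 × 248.452110 = 186.339083
V = π·2.75² × L = 23.758294 × 186.339083 = 4427.098792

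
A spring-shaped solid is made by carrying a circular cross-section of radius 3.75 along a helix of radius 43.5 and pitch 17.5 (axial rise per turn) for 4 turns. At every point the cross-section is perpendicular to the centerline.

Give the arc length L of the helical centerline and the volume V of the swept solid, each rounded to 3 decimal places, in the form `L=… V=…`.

L=1095.513 V=48398.279

2πR = 2π·43.5 = 273.318561
per-turn = √(273.318561² + 17.5²) = √(74703.0357 + 306.25) = √75009.2857 = 273.878232
L = 4 × 273.878232 = 1095.512926
V = π·3.75² × L = 44.178647 × 1095.512926 = 48398.278510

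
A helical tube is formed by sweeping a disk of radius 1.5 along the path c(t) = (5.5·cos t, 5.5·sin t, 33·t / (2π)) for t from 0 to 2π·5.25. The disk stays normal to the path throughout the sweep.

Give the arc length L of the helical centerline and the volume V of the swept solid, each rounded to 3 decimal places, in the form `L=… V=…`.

2πR = 2π·5.5 = 34.557519
per-turn = √(34.557519² + 33²) = √(1194.2221 + 1089) = √2283.2221 = 47.783074
L = 5.25 × 47.783074 = 250.861137
V = π·1.5² × L = 7.068583 × 250.861137 = 1773.232886

L=250.861 V=1773.233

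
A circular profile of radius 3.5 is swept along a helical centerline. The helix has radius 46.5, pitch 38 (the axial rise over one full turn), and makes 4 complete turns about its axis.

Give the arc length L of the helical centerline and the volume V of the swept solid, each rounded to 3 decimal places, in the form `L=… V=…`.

L=1178.516 V=45354.601

2πR = 2π·46.5 = 292.168117
per-turn = √(292.168117² + 38²) = √(85362.2085 + 1444) = √86806.2085 = 294.628934
L = 4 × 294.628934 = 1178.515734
V = π·3.5² × L = 38.484510 × 1178.515734 = 45354.600560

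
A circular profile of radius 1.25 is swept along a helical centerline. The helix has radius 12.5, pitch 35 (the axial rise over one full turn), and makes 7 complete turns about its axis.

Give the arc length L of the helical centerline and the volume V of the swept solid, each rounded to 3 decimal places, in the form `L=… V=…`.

2πR = 2π·12.5 = 78.539816
per-turn = √(78.539816² + 35²) = √(6168.5028 + 1225) = √7393.5028 = 85.985480
L = 7 × 85.985480 = 601.898359
V = π·1.25² × L = 4.908739 × 601.898359 = 2954.561662

L=601.898 V=2954.562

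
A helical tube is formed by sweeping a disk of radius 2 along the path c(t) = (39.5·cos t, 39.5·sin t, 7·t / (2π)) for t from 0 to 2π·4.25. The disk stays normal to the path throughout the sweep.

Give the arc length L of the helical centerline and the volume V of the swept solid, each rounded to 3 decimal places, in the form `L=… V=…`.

L=1055.209 V=13260.150

2πR = 2π·39.5 = 248.185820
per-turn = √(248.185820² + 7²) = √(61596.2011 + 49) = √61645.2011 = 248.284516
L = 4.25 × 248.284516 = 1055.209195
V = π·2² × L = 12.566371 × 1055.209195 = 13260.149814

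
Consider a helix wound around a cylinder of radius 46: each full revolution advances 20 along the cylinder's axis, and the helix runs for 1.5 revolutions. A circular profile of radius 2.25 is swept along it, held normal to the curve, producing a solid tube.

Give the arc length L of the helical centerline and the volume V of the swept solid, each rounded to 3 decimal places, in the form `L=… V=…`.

L=434.577 V=6911.641

2πR = 2π·46 = 289.026524
per-turn = √(289.026524² + 20²) = √(83536.3317 + 400) = √83936.3317 = 289.717676
L = 1.5 × 289.717676 = 434.576514
V = π·2.25² × L = 15.904313 × 434.576514 = 6911.640812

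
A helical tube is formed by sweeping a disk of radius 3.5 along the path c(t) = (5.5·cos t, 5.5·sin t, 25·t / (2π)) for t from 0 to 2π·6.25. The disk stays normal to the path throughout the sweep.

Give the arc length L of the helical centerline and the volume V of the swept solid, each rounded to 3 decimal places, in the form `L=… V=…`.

2πR = 2π·5.5 = 34.557519
per-turn = √(34.557519² + 25²) = √(1194.2221 + 625) = √1819.2221 = 42.652340
L = 6.25 × 42.652340 = 266.577127
V = π·3.5² × L = 38.484510 × 266.577127 = 10259.090105

L=266.577 V=10259.090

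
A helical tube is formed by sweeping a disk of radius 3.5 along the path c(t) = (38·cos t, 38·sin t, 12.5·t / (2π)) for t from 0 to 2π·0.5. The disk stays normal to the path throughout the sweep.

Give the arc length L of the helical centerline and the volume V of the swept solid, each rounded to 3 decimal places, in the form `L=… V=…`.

L=119.544 V=4600.593

2πR = 2π·38 = 238.761042
per-turn = √(238.761042² + 12.5²) = √(57006.8350 + 156.25) = √57163.0850 = 239.088028
L = 0.5 × 239.088028 = 119.544014
V = π·3.5² × L = 38.484510 × 119.544014 = 4600.592798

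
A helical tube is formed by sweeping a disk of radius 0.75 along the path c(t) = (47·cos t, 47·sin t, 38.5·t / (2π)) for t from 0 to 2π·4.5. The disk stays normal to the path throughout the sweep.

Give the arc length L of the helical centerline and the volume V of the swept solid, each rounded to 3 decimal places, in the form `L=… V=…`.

2πR = 2π·47 = 295.309709
per-turn = √(295.309709² + 38.5²) = √(87207.8245 + 1482.25) = √88690.0745 = 297.808788
L = 4.5 × 297.808788 = 1340.139548
V = π·0.75² × L = 1.767146 × 1340.139548 = 2368.222064

L=1340.140 V=2368.222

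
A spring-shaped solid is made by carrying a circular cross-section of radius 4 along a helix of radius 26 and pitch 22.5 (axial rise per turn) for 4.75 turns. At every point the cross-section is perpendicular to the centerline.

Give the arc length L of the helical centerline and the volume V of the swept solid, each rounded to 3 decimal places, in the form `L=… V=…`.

L=783.299 V=39372.891

2πR = 2π·26 = 163.362818
per-turn = √(163.362818² + 22.5²) = √(26687.4103 + 506.25) = √27193.6603 = 164.905004
L = 4.75 × 164.905004 = 783.298768
V = π·4² × L = 50.265482 × 783.298768 = 39372.890500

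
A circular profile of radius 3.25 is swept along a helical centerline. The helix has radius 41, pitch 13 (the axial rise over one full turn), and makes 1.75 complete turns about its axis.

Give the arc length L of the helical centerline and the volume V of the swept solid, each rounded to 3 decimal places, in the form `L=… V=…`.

L=451.392 V=14978.580

2πR = 2π·41 = 257.610598
per-turn = √(257.610598² + 13²) = √(66363.2200 + 169) = √66532.2200 = 257.938403
L = 1.75 × 257.938403 = 451.392206
V = π·3.25² × L = 33.183072 × 451.392206 = 14978.580257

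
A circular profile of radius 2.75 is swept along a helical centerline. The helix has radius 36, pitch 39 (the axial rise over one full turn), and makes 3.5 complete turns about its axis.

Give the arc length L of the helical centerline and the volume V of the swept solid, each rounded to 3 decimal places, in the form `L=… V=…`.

2πR = 2π·36 = 226.194671
per-turn = √(226.194671² + 39²) = √(51164.0292 + 1521) = √52685.0292 = 229.532196
L = 3.5 × 229.532196 = 803.362688
V = π·2.75² × L = 23.758294 × 803.362688 = 19086.527277

L=803.363 V=19086.527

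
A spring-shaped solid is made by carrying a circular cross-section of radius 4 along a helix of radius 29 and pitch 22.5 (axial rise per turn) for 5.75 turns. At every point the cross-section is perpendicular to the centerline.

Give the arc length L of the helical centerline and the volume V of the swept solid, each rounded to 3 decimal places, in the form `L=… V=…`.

L=1055.679 V=53064.199

2πR = 2π·29 = 182.212374
per-turn = √(182.212374² + 22.5²) = √(33201.3492 + 506.25) = √33707.5992 = 183.596294
L = 5.75 × 183.596294 = 1055.678691
V = π·4² × L = 50.265482 × 1055.678691 = 53064.198725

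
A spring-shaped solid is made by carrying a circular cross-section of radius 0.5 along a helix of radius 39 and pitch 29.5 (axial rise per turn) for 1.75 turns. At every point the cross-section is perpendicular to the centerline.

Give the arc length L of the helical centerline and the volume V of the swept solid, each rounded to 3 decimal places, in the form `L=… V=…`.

2πR = 2π·39 = 245.044227
per-turn = √(245.044227² + 29.5²) = √(60046.6732 + 870.25) = √60916.9232 = 246.813539
L = 1.75 × 246.813539 = 431.923694
V = π·0.5² × L = 0.785398 × 431.923694 = 339.232076

L=431.924 V=339.232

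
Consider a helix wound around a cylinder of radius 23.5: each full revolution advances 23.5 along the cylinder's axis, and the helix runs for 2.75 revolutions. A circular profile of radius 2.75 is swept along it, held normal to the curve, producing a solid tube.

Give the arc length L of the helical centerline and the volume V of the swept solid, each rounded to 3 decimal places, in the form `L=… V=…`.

2πR = 2π·23.5 = 147.654855
per-turn = √(147.654855² + 23.5²) = √(21801.9561 + 552.25) = √22354.2061 = 149.513231
L = 2.75 × 149.513231 = 411.161384
V = π·2.75² × L = 23.758294 × 411.161384 = 9768.493228

L=411.161 V=9768.493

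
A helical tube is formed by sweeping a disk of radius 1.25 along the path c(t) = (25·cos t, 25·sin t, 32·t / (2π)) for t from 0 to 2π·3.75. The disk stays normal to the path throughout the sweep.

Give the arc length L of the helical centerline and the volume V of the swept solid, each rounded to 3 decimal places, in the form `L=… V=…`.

2πR = 2π·25 = 157.079633
per-turn = √(157.079633² + 32²) = √(24674.0110 + 1024) = √25698.0110 = 160.305992
L = 3.75 × 160.305992 = 601.147469
V = π·1.25² × L = 4.908739 × 601.147469 = 2950.875739

L=601.147 V=2950.876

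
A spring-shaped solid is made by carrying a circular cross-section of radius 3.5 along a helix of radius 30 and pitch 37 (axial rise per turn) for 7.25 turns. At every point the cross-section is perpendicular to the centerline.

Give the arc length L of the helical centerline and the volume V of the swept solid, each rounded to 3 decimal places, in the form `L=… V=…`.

L=1392.672 V=53596.281

2πR = 2π·30 = 188.495559
per-turn = √(188.495559² + 37²) = √(35530.5758 + 1369) = √36899.5758 = 192.092623
L = 7.25 × 192.092623 = 1392.671517
V = π·3.5² × L = 38.484510 × 1392.671517 = 53596.280946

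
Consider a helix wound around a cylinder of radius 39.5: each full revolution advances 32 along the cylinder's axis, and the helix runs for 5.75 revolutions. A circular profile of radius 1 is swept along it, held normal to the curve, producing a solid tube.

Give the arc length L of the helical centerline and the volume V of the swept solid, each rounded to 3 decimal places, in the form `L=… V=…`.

2πR = 2π·39.5 = 248.185820
per-turn = √(248.185820² + 32²) = √(61596.2011 + 1024) = √62620.2011 = 250.240287
L = 5.75 × 250.240287 = 1438.881648
V = π·1² × L = 3.141593 × 1438.881648 = 4520.380016

L=1438.882 V=4520.380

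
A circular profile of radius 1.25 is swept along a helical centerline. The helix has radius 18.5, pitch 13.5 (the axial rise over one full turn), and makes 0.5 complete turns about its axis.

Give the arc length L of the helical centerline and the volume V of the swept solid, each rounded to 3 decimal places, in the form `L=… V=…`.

2πR = 2π·18.5 = 116.238928
per-turn = √(116.238928² + 13.5²) = √(13511.4884 + 182.25) = √13693.7384 = 117.020248
L = 0.5 × 117.020248 = 58.510124
V = π·1.25² × L = 4.908739 × 58.510124 = 287.210899

L=58.510 V=287.211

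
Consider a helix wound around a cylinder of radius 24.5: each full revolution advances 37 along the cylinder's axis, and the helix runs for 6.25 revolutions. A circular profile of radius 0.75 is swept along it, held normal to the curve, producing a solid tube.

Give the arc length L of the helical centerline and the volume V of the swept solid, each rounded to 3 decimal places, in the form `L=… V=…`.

2πR = 2π·24.5 = 153.938040
per-turn = √(153.938040² + 37²) = √(23696.9202 + 1369) = √25065.9202 = 158.322204
L = 6.25 × 158.322204 = 989.513773
V = π·0.75² × L = 1.767146 × 989.513773 = 1748.615175

L=989.514 V=1748.615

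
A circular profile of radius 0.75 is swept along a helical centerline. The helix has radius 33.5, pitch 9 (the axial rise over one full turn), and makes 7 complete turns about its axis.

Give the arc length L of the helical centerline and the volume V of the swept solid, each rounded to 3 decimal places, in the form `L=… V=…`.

2πR = 2π·33.5 = 210.486708
per-turn = √(210.486708² + 9²) = √(44304.6542 + 81) = √44385.6542 = 210.679031
L = 7 × 210.679031 = 1474.753218
V = π·0.75² × L = 1.767146 × 1474.753218 = 2606.104055

L=1474.753 V=2606.104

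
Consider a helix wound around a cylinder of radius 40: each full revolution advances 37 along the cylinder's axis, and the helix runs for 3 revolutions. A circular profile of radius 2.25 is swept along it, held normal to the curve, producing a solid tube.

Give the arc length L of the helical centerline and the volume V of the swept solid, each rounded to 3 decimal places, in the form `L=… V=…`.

2πR = 2π·40 = 251.327412
per-turn = √(251.327412² + 37²) = √(63165.4682 + 1369) = √64534.4682 = 254.036352
L = 3 × 254.036352 = 762.109056
V = π·2.25² × L = 15.904313 × 762.109056 = 12120.820824

L=762.109 V=12120.821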